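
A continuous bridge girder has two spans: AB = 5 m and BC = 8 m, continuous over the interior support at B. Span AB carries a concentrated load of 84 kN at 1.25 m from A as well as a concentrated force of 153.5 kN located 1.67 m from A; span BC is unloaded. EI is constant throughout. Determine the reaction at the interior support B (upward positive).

R_B = 92.66 kN

Insert a hinge at B; M_B is the redundant, and each span becomes simply supported.
Discontinuity in slope at B on the released structure — sum the simple-span end rotations:
  span AB: point load 84 at a = 1.25: Pab(L + a)/(6LEI) = 82.03/EI
  span AB: point load 153.5 at a = 1.67: Pab(L + a)/(6LEI) = 189.8/EI
  relative rotation θ_0 = (271.8 + 0)/EI = 271.8/EI
A unit hogging moment at B produces rotation L₁/(3EI) + L₂/(3EI) = 4.333/EI.
Slope continuity at B: θ_0 = M_B·4.333/EI, so M_B = 271.8/4.333 = 62.73 kN·m (hogging).
Span AB, ΣM about A with M_B applied at B: R_B^{AB}·5 = 361.3 + 62.73, so R_B^{AB} = 84.81 kN and R_A = 237.5 − 84.81 = 152.7 kN.
Span BC, ΣM about C: R_B^{BC}·8 = 0 + 62.73, so R_B^{BC} = 7.841 kN and R_C = 0 − 7.841 = -7.841 kN.
R_B = 84.81 + 7.841 = 92.66 kN.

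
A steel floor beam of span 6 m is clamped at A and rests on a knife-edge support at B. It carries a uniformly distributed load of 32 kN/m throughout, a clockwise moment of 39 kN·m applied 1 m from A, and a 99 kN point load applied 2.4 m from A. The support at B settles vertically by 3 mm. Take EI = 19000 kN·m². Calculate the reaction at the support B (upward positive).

R_B = 94.78 kN

Choose R_B as the redundant. The primary structure is the cantilever fixed at A.
Primary-structure tip deflection at B by superposition:
  UDL 32: wL⁴/(8EI) = 5184/EI
  clockwise couple 39 at a = 1: M₀a(2L − a)/(2EI) = 214.5/EI
  point load 99 at a = 2.4: Pa²(3L − a)/(6EI) = 1483/EI
  δ_0 = 6881/EI
Tip deflection under a unit load at B: L³/(3EI) = 72/EI.
With EI = 19000 kN·m²: δ_0 = 0.36216 m and δ_{BB} = 0.003789 m/kN.
Compatibility — the beam at B must follow the support down by 0.003 m: δ_0 − R_B·δ_{BB} = 0.003, so R_B = (0.36216 − 0.003)/0.003789 = 94.78 kN.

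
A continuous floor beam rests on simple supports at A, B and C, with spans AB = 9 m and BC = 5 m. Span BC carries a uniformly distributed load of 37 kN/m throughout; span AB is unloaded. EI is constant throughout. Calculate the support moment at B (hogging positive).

Release continuity at B by inserting a hinge; the redundant is the internal moment M_B. The primary structure is two simply-supported spans AB and BC.
End slopes at the hinge B, treating each span as simply supported:
  span BC: UDL 37: wL³/(24EI) = 192.7/EI
  relative rotation θ_0 = (0 + 192.7)/EI = 192.7/EI
A unit hogging moment at B produces rotation L₁/(3EI) + L₂/(3EI) = 4.667/EI.
Slope continuity at B: θ_0 = M_B·4.667/EI, so M_B = 192.7/4.667 = 41.29 kN·m (hogging).

M_B = 41.29 kN·m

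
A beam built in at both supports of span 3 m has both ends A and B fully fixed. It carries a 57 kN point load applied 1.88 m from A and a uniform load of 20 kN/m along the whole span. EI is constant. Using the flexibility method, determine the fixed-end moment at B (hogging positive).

M_B = 40.07 kN·m

Take the two fixed-end moments M_A, M_B as redundants; the released structure is the simple span AB.
On the primary (simply-supported) span, the end slopes from the loading are:
  at A: point load 57 at a = 1.88: Pab(L + b)/(6LEI) = 27.47/EI
  at B: point load 57 at a = 1.88: Pab(L + a)/(6LEI) = 32.54/EI
  at A: UDL 20: wL³/(24EI) = 22.5/EI
  at B: UDL 20: wL³/(24EI) = 22.5/EI
  θ_A0 = 49.97/EI,  θ_B0 = 55.04/EI
Flexibility coefficients: a unit moment at one end gives L/(3EI) there and L/(6EI) at the far end, so f₁₁ = f₂₂ = 1/EI and f₁₂ = f₂₁ = 0.5/EI.
Compatibility — zero rotation at each built-in end:
  1 M_A + 0.5 M_B = 49.97
  0.5 M_A + 1 M_B = 55.04
Solving the pair gives M_A = 29.94 kN·m and M_B = 40.07 kN·m (hogging).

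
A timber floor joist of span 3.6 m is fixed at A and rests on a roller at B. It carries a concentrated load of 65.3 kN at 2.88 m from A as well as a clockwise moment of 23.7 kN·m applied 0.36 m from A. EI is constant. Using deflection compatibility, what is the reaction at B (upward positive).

Remove the prop at B; the released (primary) structure is a cantilever built in at A.
Primary-structure tip deflection at B by superposition:
  point load 65.3 at a = 2.88: Pa²(3L − a)/(6EI) = 714.9/EI
  clockwise couple 23.7 at a = 0.36: M₀a(2L − a)/(2EI) = 29.18/EI
  δ_0 = 744.1/EI
Tip deflection under a unit load at B: L³/(3EI) = 15.55/EI.
The prop prevents deflection at B: R_B = δ_0/δ_{BB} = 744.1/15.55 = 47.85 kN.

R_B = 47.85 kN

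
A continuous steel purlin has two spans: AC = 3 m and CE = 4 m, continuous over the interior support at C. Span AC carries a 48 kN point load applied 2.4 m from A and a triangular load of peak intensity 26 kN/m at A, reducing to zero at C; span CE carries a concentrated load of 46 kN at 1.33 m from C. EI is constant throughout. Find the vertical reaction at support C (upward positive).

R_C = 102.1 kN

Insert a hinge at C; M_C is the redundant, and each span becomes simply supported.
End slopes at the hinge C, treating each span as simply supported:
  span AC: point load 48 at a = 2.4: Pab(L + a)/(6LEI) = 20.74/EI
  span AC: triangular load, peak 26: 7w₀L³/(360EI) = 13.65/EI
  span CE: point load 46 at a = 1.33: Pab(L + b)/(6LEI) = 45.4/EI
  relative rotation θ_0 = (34.39 + 45.4)/EI = 79.78/EI
A unit hogging moment at C produces rotation L₁/(3EI) + L₂/(3EI) = 2.333/EI.
Slope continuity at C: θ_0 = M_C·2.333/EI, so M_C = 79.78/2.333 = 34.19 kN·m (hogging).
Span AC, ΣM about A with M_C applied at C: R_C^{AC}·3 = 154.2 + 34.19, so R_C^{AC} = 62.8 kN and R_A = 87 − 62.8 = 24.2 kN.
Span CE, ΣM about E: R_C^{CE}·4 = 122.8 + 34.19, so R_C^{CE} = 39.25 kN and R_E = 46 − 39.25 = 6.747 kN.
R_C = 62.8 + 39.25 = 102.1 kN.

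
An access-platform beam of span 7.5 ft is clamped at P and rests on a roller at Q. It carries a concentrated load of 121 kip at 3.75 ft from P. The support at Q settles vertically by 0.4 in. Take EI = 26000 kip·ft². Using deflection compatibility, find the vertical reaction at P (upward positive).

R_P = 89.35 kip

Choose R_Q as the redundant. The primary structure is the cantilever fixed at P.
Free-end deflection of the primary structure under the applied loading (downward +):
  point load 121 at a = 3.75: Pa²(3L − a)/(6EI) = 5317/EI
Tip deflection under a unit load at Q: L³/(3EI) = 140.6/EI.
With EI = 26000 kip·ft²: δ_0 = 0.20451 ft and δ_{QQ} = 0.005409 ft/kip.
Compatibility — the beam at Q must follow the support down by 0.03333 ft: δ_0 − R_Q·δ_{QQ} = 0.03333, so R_Q = (0.20451 − 0.03333)/0.005409 = 31.65 kip.
Vertical equilibrium: R_P = ΣP − R_Q = 121 − 31.65 = 89.35 kip.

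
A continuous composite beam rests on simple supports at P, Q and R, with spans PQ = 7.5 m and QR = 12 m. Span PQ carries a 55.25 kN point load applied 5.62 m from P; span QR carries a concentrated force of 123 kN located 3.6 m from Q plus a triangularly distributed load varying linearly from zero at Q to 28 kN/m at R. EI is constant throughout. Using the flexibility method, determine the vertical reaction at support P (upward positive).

R_P = -30.56 kN

Take M_Q as the redundant. Released structure: two simple spans PQ and QR with a hinge at Q.
Discontinuity in slope at Q on the released structure — sum the simple-span end rotations:
  span PQ: point load 55.25 at a = 5.62: Pab(L + a)/(6LEI) = 170.2/EI
  span QR: point load 123 at a = 3.6: Pab(L + b)/(6LEI) = 1054/EI
  span QR: triangular load, peak 28: 7w₀L³/(360EI) = 940.8/EI
  relative rotation θ_0 = (170.2 + 1995)/EI = 2165/EI
A unit hogging moment at Q produces rotation L₁/(3EI) + L₂/(3EI) = 6.5/EI.
Compatibility: M_Q·(L₁+L₂)/(3EI) = θ_0, giving M_Q = 333.1 kN·m (hogging).
Span PQ, ΣM about P with M_Q applied at Q: R_Q^{PQ}·7.5 = 310.5 + 333.1, so R_Q^{PQ} = 85.81 kN and R_P = 55.25 − 85.81 = -30.56 kN.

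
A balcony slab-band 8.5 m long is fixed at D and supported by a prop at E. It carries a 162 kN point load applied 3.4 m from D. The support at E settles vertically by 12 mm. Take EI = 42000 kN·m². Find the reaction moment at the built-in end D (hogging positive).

M_D = 285.3 kN·m

Remove the prop at E; the released (primary) structure is a cantilever built in at D.
Deflection at E on the released cantilever, summing each load's contribution:
  point load 162 at a = 3.4: Pa²(3L − a)/(6EI) = 6898/EI
Flexibility coefficient — unit upward force at E: δ_{EE} = L³/(3EI) = 204.7/EI.
With EI = 42000 kN·m²: δ_0 = 0.16423 m and δ_{EE} = 0.004874 m/kN.
Compatibility — the beam at E must follow the support down by 0.012 m: δ_0 − R_E·δ_{EE} = 0.012, so R_E = (0.16423 − 0.012)/0.004874 = 31.23 kN.
Moment equilibrium about D: M_D = Σ(load moments about D) − R_E·L = 550.8 − 31.23×8.5 = 285.3 kN·m.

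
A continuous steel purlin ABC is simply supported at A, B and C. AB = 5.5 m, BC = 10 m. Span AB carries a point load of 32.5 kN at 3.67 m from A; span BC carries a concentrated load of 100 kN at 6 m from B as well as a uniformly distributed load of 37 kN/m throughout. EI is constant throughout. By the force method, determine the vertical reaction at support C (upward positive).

Insert a hinge at B; M_B is the redundant, and each span becomes simply supported.
Rotations at B on the released spans (each span's end-slope, ×1/EI):
  span AB: point load 32.5 at a = 3.67: Pab(L + a)/(6LEI) = 60.65/EI
  span BC: point load 100 at a = 6: Pab(L + b)/(6LEI) = 560/EI
  span BC: UDL 37: wL³/(24EI) = 1542/EI
  relative rotation θ_0 = (60.65 + 2102)/EI = 2162/EI
A unit hogging moment at B produces rotation L₁/(3EI) + L₂/(3EI) = 5.167/EI.
Compatibility: M_B·(L₁+L₂)/(3EI) = θ_0, giving M_B = 418.5 kN·m (hogging).
Span BC, ΣM about C: R_B^{BC}·10 = 2250 + 418.5, so R_B^{BC} = 266.9 kN and R_C = 470 − 266.9 = 203.1 kN.

R_C = 203.1 kN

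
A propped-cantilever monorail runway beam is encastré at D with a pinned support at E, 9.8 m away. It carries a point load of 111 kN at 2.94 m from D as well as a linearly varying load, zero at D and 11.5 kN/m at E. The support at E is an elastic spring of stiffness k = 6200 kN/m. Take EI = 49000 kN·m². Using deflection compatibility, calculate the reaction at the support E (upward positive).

R_E = 43.39 kN

Take the reaction at E as the redundant and release it; the primary structure is a cantilever fixed at D.
Free-end deflection of the primary structure under the applied loading (downward +):
  point load 111 at a = 2.94: Pa²(3L − a)/(6EI) = 4231/EI
  triangular load, peak 11.5 at the free end: 11w₀L⁴/(120EI) = 9723/EI
  δ_0 = 13954/EI
Flexibility coefficient — unit upward force at E: δ_{EE} = L³/(3EI) = 313.7/EI.
With EI = 49000 kN·m²: δ_0 = 0.28478 m and δ_{EE} = 0.006403 m/kN.
Compatibility — the spring shortens by R_E/k under the reaction it provides: δ_0 − R_E·δ_{EE} = R_E/k. With 1/k = 0.000161 m/kN, R_E = δ_0 / (δ_{EE} + 1/k) = 0.28478 / (0.006403 + 0.000161) = 43.39 kN.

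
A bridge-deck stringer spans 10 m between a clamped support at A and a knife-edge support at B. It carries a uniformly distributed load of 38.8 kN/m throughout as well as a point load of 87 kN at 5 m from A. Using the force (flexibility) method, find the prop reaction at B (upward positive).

Take the reaction at B as the redundant and release it; the primary structure is a cantilever fixed at A.
Deflection at B on the released cantilever, summing each load's contribution:
  UDL 38.8: wL⁴/(8EI) = 48500/EI
  point load 87 at a = 5: Pa²(3L − a)/(6EI) = 9062/EI
  δ_0 = 57562/EI
Tip deflection under a unit load at B: L³/(3EI) = 333.3/EI.
The prop prevents deflection at B: R_B = δ_0/δ_{BB} = 57562/333.3 = 172.7 kN.

R_B = 172.7 kN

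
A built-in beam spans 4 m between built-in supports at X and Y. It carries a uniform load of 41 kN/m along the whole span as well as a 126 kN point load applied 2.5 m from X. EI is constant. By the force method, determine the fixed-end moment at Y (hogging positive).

Take the two fixed-end moments M_X, M_Y as redundants; the released structure is the simple span XY.
Simple-span end rotations at X and Y under the given loads:
  at X: UDL 41: wL³/(24EI) = 109.3/EI
  at Y: UDL 41: wL³/(24EI) = 109.3/EI
  at X: point load 126 at a = 2.5: Pab(L + b)/(6LEI) = 108.3/EI
  at Y: point load 126 at a = 2.5: Pab(L + a)/(6LEI) = 128/EI
  θ_X0 = 217.6/EI,  θ_Y0 = 237.3/EI
Flexibility coefficients: a unit moment at one end gives L/(3EI) there and L/(6EI) at the far end, so f₁₁ = f₂₂ = 1.333/EI and f₁₂ = f₂₁ = 0.6667/EI.
Compatibility — zero rotation at each built-in end:
  1.333 M_X + 0.6667 M_Y = 217.6
  0.6667 M_X + 1.333 M_Y = 237.3
Solving the pair gives M_X = 98.96 kN·m and M_Y = 128.5 kN·m (hogging).

M_Y = 128.5 kN·m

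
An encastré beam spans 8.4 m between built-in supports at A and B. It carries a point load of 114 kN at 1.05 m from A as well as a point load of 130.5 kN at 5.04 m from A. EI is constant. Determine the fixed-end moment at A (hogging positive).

M_A = 196.9 kN·m

Take the two fixed-end moments M_A, M_B as redundants; the released structure is the simple span AB.
On the primary (simply-supported) span, the end slopes from the loading are:
  at A: point load 114 at a = 1.05: Pab(L + b)/(6LEI) = 274.9/EI
  at B: point load 114 at a = 1.05: Pab(L + a)/(6LEI) = 165/EI
  at A: point load 130.5 at a = 5.04: Pab(L + b)/(6LEI) = 515.7/EI
  at B: point load 130.5 at a = 5.04: Pab(L + a)/(6LEI) = 589.3/EI
  θ_A0 = 790.6/EI,  θ_B0 = 754.3/EI
Flexibility coefficients: a unit moment at one end gives L/(3EI) there and L/(6EI) at the far end, so f₁₁ = f₂₂ = 2.8/EI and f₁₂ = f₂₁ = 1.4/EI.
Compatibility — zero rotation at each built-in end:
  2.8 M_A + 1.4 M_B = 790.6
  1.4 M_A + 2.8 M_B = 754.3
Solving the pair gives M_A = 196.9 kN·m and M_B = 170.9 kN·m (hogging).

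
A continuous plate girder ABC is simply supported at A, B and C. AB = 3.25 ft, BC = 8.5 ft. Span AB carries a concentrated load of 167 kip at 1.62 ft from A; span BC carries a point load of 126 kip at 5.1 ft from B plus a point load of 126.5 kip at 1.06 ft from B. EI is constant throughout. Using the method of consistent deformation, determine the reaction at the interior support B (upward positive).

Release continuity at B by inserting a hinge; the redundant is the internal moment M_B. The primary structure is two simply-supported spans AB and BC.
End slopes at the hinge B, treating each span as simply supported:
  span AB: point load 167 at a = 1.62: Pab(L + a)/(6LEI) = 110.1/EI
  span BC: point load 126 at a = 5.1: Pab(L + b)/(6LEI) = 509.8/EI
  span BC: point load 126.5 at a = 1.06: Pab(L + b)/(6LEI) = 311.8/EI
  relative rotation θ_0 = (110.1 + 821.6)/EI = 931.7/EI
A unit hogging moment at B produces rotation L₁/(3EI) + L₂/(3EI) = 3.917/EI.
Slope continuity at B: θ_0 = M_B·3.917/EI, so M_B = 931.7/3.917 = 237.9 kip·ft (hogging).
Span AB, ΣM about A with M_B applied at B: R_B^{AB}·3.25 = 270.5 + 237.9, so R_B^{AB} = 156.4 kip and R_A = 167 − 156.4 = 10.56 kip.
Span BC, ΣM about C: R_B^{BC}·8.5 = 1370 + 237.9, so R_B^{BC} = 189.1 kip and R_C = 252.5 − 189.1 = 63.39 kip.
R_B = 156.4 + 189.1 = 345.6 kip.

R_B = 345.6 kip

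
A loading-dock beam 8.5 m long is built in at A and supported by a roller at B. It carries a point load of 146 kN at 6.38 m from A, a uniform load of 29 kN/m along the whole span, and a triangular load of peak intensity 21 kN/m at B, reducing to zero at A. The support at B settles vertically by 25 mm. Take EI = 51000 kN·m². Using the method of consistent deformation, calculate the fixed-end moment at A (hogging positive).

Remove the prop at B; the released (primary) structure is a cantilever built in at A.
Deflection at B on the released cantilever, summing each load's contribution:
  point load 146 at a = 6.38: Pa²(3L − a)/(6EI) = 18938/EI
  UDL 29: wL⁴/(8EI) = 18923/EI
  triangular load, peak 21 at the free end: 11w₀L⁴/(120EI) = 10049/EI
  δ_0 = 47909/EI
Tip deflection under a unit load at B: L³/(3EI) = 204.7/EI.
With EI = 51000 kN·m²: δ_0 = 0.9394 m and δ_{BB} = 0.004014 m/kN.
Compatibility — the beam at B must follow the support down by 0.025 m: δ_0 − R_B·δ_{BB} = 0.025, so R_B = (0.9394 − 0.025)/0.004014 = 227.8 kN.
Moment equilibrium about A: M_A = Σ(load moments about A) − R_B·L = 2485 − 227.8×8.5 = 548.5 kN·m.

M_A = 548.5 kN·m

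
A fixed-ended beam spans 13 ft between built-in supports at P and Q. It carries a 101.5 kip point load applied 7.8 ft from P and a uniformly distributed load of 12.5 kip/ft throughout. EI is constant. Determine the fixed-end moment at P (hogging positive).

Take the two fixed-end moments M_P, M_Q as redundants; the released structure is the simple span PQ.
End rotations of the released simple span under the applied load (×1/EI):
  at P: point load 101.5 at a = 7.8: Pab(L + b)/(6LEI) = 960.6/EI
  at Q: point load 101.5 at a = 7.8: Pab(L + a)/(6LEI) = 1098/EI
  at P: UDL 12.5: wL³/(24EI) = 1144/EI
  at Q: UDL 12.5: wL³/(24EI) = 1144/EI
  θ_P0 = 2105/EI,  θ_Q0 = 2242/EI
Flexibility coefficients: a unit moment at one end gives L/(3EI) there and L/(6EI) at the far end, so f₁₁ = f₂₂ = 4.333/EI and f₁₂ = f₂₁ = 2.167/EI.
Compatibility — zero rotation at each built-in end:
  4.333 M_P + 2.167 M_Q = 2105
  2.167 M_P + 4.333 M_Q = 2242
Solving the pair gives M_P = 302.7 kip·ft and M_Q = 366 kip·ft (hogging).

M_P = 302.7 kip·ft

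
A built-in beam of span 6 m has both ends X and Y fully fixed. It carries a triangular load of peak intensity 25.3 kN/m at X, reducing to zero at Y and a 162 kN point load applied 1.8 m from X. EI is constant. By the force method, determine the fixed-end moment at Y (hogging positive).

Release both end moments; the primary structure is a simply-supported span XY with redundants M_X and M_Y.
Simple-span end rotations at X and Y under the given loads:
  at X: triangular load, peak 25.3: w₀L³/(45EI) = 121.4/EI
  at Y: triangular load, peak 25.3: 7w₀L³/(360EI) = 106.3/EI
  at X: point load 162 at a = 1.8: Pab(L + b)/(6LEI) = 347/EI
  at Y: point load 162 at a = 1.8: Pab(L + a)/(6LEI) = 265.4/EI
  θ_X0 = 468.4/EI,  θ_Y0 = 371.6/EI
Flexibility coefficients: a unit moment at one end gives L/(3EI) there and L/(6EI) at the far end, so f₁₁ = f₂₂ = 2/EI and f₁₂ = f₂₁ = 1/EI.
Compatibility — zero rotation at each built-in end:
  2 M_X + 1 M_Y = 468.4
  1 M_X + 2 M_Y = 371.6
Solving the pair gives M_X = 188.4 kN·m and M_Y = 91.6 kN·m (hogging).

M_Y = 91.6 kN·m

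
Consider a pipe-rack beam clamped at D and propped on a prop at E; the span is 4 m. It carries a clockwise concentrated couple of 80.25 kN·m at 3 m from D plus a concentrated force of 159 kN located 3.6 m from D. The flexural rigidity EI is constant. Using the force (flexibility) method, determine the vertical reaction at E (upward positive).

Choose R_E as the redundant. The primary structure is the cantilever fixed at D.
Deflection at E on the released cantilever, summing each load's contribution:
  clockwise couple 80.25 at a = 3: M₀a(2L − a)/(2EI) = 601.9/EI
  point load 159 at a = 3.6: Pa²(3L − a)/(6EI) = 2885/EI
  δ_0 = 3487/EI
Flexibility coefficient — unit upward force at E: δ_{EE} = L³/(3EI) = 21.33/EI.
Compatibility at E: δ_0 − R_E·δ_{EE} = 0, so R_E = 3487/21.33 = 163.4 kN.

R_E = 163.4 kN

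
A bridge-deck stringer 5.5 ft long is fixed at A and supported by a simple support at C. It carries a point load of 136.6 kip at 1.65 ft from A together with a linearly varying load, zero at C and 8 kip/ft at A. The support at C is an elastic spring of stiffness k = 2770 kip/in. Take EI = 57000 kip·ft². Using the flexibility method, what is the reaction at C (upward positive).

R_C = 20.37 kip

Take the reaction at C as the redundant and release it; the primary structure is a cantilever fixed at A.
Deflection at C on the released cantilever, summing each load's contribution:
  point load 136.6 at a = 1.65: Pa²(3L − a)/(6EI) = 920.4/EI
  triangular load, peak 8 at the fixed end: w₀L⁴/(30EI) = 244/EI
  δ_0 = 1164/EI
Flexibility coefficient — unit upward force at C: δ_{CC} = L³/(3EI) = 55.46/EI.
With EI = 57000 kip·ft²: δ_0 = 0.020429 ft and δ_{CC} = 0.000973 ft/kip.
Compatibility — the spring shortens by R_C/k under the reaction it provides: δ_0 − R_C·δ_{CC} = R_C/k. With 1/k = 1/(2770×12) ft/kip = 0.00003 ft/kip, R_C = δ_0 / (δ_{CC} + 1/k) = 0.020429 / (0.000973 + 0.00003) = 20.37 kip.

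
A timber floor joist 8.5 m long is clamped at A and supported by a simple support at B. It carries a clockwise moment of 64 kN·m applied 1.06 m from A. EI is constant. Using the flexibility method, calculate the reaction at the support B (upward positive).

Choose R_B as the redundant. The primary structure is the cantilever fixed at A.
Downward deflection at the released point B due to the loads:
  clockwise couple 64 at a = 1.06: M₀a(2L − a)/(2EI) = 540.7/EI
Tip deflection under a unit load at B: L³/(3EI) = 204.7/EI.
The prop prevents deflection at B: R_B = δ_0/δ_{BB} = 540.7/204.7 = 2.641 kN.

R_B = 2.641 kN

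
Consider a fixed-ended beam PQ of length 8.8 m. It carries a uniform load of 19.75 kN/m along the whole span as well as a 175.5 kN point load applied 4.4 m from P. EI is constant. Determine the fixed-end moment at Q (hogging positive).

Release both end moments; the primary structure is a simply-supported span PQ with redundants M_P and M_Q.
On the primary (simply-supported) span, the end slopes from the loading are:
  at P: UDL 19.75: wL³/(24EI) = 560.8/EI
  at Q: UDL 19.75: wL³/(24EI) = 560.8/EI
  at P: point load 175.5 at a = 4.4: Pab(L + b)/(6LEI) = 849.4/EI
  at Q: point load 175.5 at a = 4.4: Pab(L + a)/(6LEI) = 849.4/EI
  θ_P0 = 1410/EI,  θ_Q0 = 1410/EI
Flexibility coefficients: a unit moment at one end gives L/(3EI) there and L/(6EI) at the far end, so f₁₁ = f₂₂ = 2.933/EI and f₁₂ = f₂₁ = 1.467/EI.
Compatibility — zero rotation at each built-in end:
  2.933 M_P + 1.467 M_Q = 1410
  1.467 M_P + 2.933 M_Q = 1410
Solving the pair gives M_P = 320.5 kN·m and M_Q = 320.5 kN·m (hogging).

M_Q = 320.5 kN·m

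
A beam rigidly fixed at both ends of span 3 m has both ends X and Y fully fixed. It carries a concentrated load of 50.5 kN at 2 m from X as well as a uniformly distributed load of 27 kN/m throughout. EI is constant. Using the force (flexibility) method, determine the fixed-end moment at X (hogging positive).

Take the two fixed-end moments M_X, M_Y as redundants; the released structure is the simple span XY.
Simple-span end rotations at X and Y under the given loads:
  at X: point load 50.5 at a = 2: Pab(L + b)/(6LEI) = 22.44/EI
  at Y: point load 50.5 at a = 2: Pab(L + a)/(6LEI) = 28.06/EI
  at X: UDL 27: wL³/(24EI) = 30.38/EI
  at Y: UDL 27: wL³/(24EI) = 30.38/EI
  θ_X0 = 52.82/EI,  θ_Y0 = 58.43/EI
Flexibility coefficients: a unit moment at one end gives L/(3EI) there and L/(6EI) at the far end, so f₁₁ = f₂₂ = 1/EI and f₁₂ = f₂₁ = 0.5/EI.
Compatibility — zero rotation at each built-in end:
  1 M_X + 0.5 M_Y = 52.82
  0.5 M_X + 1 M_Y = 58.43
Solving the pair gives M_X = 31.47 kN·m and M_Y = 42.69 kN·m (hogging).

M_X = 31.47 kN·m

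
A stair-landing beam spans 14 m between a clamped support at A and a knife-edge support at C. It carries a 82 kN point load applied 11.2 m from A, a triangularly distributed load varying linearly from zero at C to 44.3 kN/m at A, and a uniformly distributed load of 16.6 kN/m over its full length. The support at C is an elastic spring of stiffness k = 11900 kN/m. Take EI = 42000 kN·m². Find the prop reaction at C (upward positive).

R_C = 206.1 kN

Choose R_C as the redundant. The primary structure is the cantilever fixed at A.
Downward deflection at the released point C due to the loads:
  point load 82 at a = 11.2: Pa²(3L − a)/(6EI) = 52802/EI
  triangular load, peak 44.3 at the fixed end: w₀L⁴/(30EI) = 56728/EI
  UDL 16.6: wL⁴/(8EI) = 79713/EI
  δ_0 = 189243/EI
Tip deflection under a unit load at C: L³/(3EI) = 914.7/EI.
With EI = 42000 kN·m²: δ_0 = 4.5058 m and δ_{CC} = 0.021778 m/kN.
Compatibility — the spring shortens by R_C/k under the reaction it provides: δ_0 − R_C·δ_{CC} = R_C/k. With 1/k = 0.000084 m/kN, R_C = δ_0 / (δ_{CC} + 1/k) = 4.5058 / (0.021778 + 0.000084) = 206.1 kN.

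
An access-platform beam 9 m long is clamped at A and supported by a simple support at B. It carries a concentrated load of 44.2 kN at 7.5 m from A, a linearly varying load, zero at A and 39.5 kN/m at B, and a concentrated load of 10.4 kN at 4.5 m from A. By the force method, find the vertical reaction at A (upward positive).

R_A = 98.09 kN

Take the reaction at B as the redundant and release it; the primary structure is a cantilever fixed at A.
Primary-structure tip deflection at B by superposition:
  point load 44.2 at a = 7.5: Pa²(3L − a)/(6EI) = 8080/EI
  triangular load, peak 39.5 at the free end: 11w₀L⁴/(120EI) = 23756/EI
  point load 10.4 at a = 4.5: Pa²(3L − a)/(6EI) = 789.8/EI
  δ_0 = 32626/EI
Flexibility coefficient — unit upward force at B: δ_{BB} = L³/(3EI) = 243/EI.
The prop prevents deflection at B: R_B = δ_0/δ_{BB} = 32626/243 = 134.3 kN.
Vertical equilibrium: R_A = ΣP − R_B = 232.3 − 134.3 = 98.09 kN.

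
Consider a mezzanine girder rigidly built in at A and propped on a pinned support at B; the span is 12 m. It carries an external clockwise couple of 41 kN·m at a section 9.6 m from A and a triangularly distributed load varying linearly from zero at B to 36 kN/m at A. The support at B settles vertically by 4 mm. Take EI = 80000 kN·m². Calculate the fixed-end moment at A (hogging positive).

Take the reaction at B as the redundant and release it; the primary structure is a cantilever fixed at A.
Deflection at B on the released cantilever, summing each load's contribution:
  clockwise couple 41 at a = 9.6: M₀a(2L − a)/(2EI) = 2834/EI
  triangular load, peak 36 at the fixed end: w₀L⁴/(30EI) = 24883/EI
  δ_0 = 27717/EI
Flexibility coefficient — unit upward force at B: δ_{BB} = L³/(3EI) = 576/EI.
With EI = 80000 kN·m²: δ_0 = 0.34646 m and δ_{BB} = 0.0072 m/kN.
Compatibility — the beam at B must follow the support down by 0.004 m: δ_0 − R_B·δ_{BB} = 0.004, so R_B = (0.34646 − 0.004)/0.0072 = 47.56 kN.
Moment equilibrium about A: M_A = Σ(load moments about A) − R_B·L = 905 − 47.56×12 = 334.2 kN·m.

M_A = 334.2 kN·m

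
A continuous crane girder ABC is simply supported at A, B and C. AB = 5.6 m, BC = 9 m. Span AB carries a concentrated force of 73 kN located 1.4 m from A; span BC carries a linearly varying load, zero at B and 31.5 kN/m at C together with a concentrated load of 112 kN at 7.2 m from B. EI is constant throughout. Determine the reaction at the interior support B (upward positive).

R_B = 137.1 kN

Insert a hinge at B; M_B is the redundant, and each span becomes simply supported.
End slopes at the hinge B, treating each span as simply supported:
  span AB: point load 73 at a = 1.4: Pab(L + a)/(6LEI) = 89.42/EI
  span BC: triangular load, peak 31.5: 7w₀L³/(360EI) = 446.5/EI
  span BC: point load 112 at a = 7.2: Pab(L + b)/(6LEI) = 290.3/EI
  relative rotation θ_0 = (89.42 + 736.8)/EI = 826.2/EI
A unit hogging moment at B produces rotation L₁/(3EI) + L₂/(3EI) = 4.867/EI.
Slope continuity at B: θ_0 = M_B·4.867/EI, so M_B = 826.2/4.867 = 169.8 kN·m (hogging).
Span AB, ΣM about A with M_B applied at B: R_B^{AB}·5.6 = 102.2 + 169.8, so R_B^{AB} = 48.57 kN and R_A = 73 − 48.57 = 24.43 kN.
Span BC, ΣM about C: R_B^{BC}·9 = 626.9 + 169.8, so R_B^{BC} = 88.51 kN and R_C = 253.8 − 88.51 = 165.2 kN.
R_B = 48.57 + 88.51 = 137.1 kN.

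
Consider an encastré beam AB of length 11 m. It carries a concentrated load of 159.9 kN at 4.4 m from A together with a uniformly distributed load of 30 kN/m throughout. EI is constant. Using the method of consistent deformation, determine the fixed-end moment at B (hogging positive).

M_B = 471.4 kN·m

Take the two fixed-end moments M_A, M_B as redundants; the released structure is the simple span AB.
Simple-span end rotations at A and B under the given loads:
  at A: point load 159.9 at a = 4.4: Pab(L + b)/(6LEI) = 1238/EI
  at B: point load 159.9 at a = 4.4: Pab(L + a)/(6LEI) = 1083/EI
  at A: UDL 30: wL³/(24EI) = 1664/EI
  at B: UDL 30: wL³/(24EI) = 1664/EI
  θ_A0 = 2902/EI,  θ_B0 = 2747/EI
Flexibility coefficients: a unit moment at one end gives L/(3EI) there and L/(6EI) at the far end, so f₁₁ = f₂₂ = 3.667/EI and f₁₂ = f₂₁ = 1.833/EI.
Compatibility — zero rotation at each built-in end:
  3.667 M_A + 1.833 M_B = 2902
  1.833 M_A + 3.667 M_B = 2747
Solving the pair gives M_A = 555.8 kN·m and M_B = 471.4 kN·m (hogging).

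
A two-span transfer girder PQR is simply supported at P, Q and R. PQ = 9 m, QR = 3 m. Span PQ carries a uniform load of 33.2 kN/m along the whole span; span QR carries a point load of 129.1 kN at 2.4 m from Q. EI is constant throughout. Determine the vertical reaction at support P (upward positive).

Release continuity at Q by inserting a hinge; the redundant is the internal moment M_Q. The primary structure is two simply-supported spans PQ and QR.
End slopes at the hinge Q, treating each span as simply supported:
  span PQ: UDL 33.2: wL³/(24EI) = 1008/EI
  span QR: point load 129.1 at a = 2.4: Pab(L + b)/(6LEI) = 37.18/EI
  relative rotation θ_0 = (1008 + 37.18)/EI = 1046/EI
A unit hogging moment at Q produces rotation L₁/(3EI) + L₂/(3EI) = 4/EI.
Compatibility: M_Q·(L₁+L₂)/(3EI) = θ_0, giving M_Q = 261.4 kN·m (hogging).
Span PQ, ΣM about P with M_Q applied at Q: R_Q^{PQ}·9 = 1345 + 261.4, so R_Q^{PQ} = 178.4 kN and R_P = 298.8 − 178.4 = 120.4 kN.

R_P = 120.4 kN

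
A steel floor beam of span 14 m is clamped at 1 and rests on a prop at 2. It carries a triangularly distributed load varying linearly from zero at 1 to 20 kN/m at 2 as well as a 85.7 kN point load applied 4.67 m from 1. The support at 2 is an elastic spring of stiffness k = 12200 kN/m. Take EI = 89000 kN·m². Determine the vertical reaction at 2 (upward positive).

R_2 = 89 kN

Take the reaction at 2 as the redundant and release it; the primary structure is a cantilever fixed at 1.
Free-end deflection of the primary structure under the applied loading (downward +):
  triangular load, peak 20 at the free end: 11w₀L⁴/(120EI) = 70429/EI
  point load 85.7 at a = 4.67: Pa²(3L − a)/(6EI) = 11628/EI
  δ_0 = 82058/EI
Flexibility coefficient — unit upward force at 2: δ_{22} = L³/(3EI) = 914.7/EI.
With EI = 89000 kN·m²: δ_0 = 0.922 m and δ_{22} = 0.010277 m/kN.
Compatibility — the spring shortens by R_2/k under the reaction it provides: δ_0 − R_2·δ_{22} = R_2/k. With 1/k = 0.000082 m/kN, R_2 = δ_0 / (δ_{22} + 1/k) = 0.922 / (0.010277 + 0.000082) = 89 kN.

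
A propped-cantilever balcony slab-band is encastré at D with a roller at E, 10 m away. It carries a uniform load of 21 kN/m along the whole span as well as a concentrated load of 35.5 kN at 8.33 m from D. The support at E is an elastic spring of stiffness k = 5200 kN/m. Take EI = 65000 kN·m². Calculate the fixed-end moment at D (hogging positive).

Take the reaction at E as the redundant and release it; the primary structure is a cantilever fixed at D.
Downward deflection at the released point E due to the loads:
  UDL 21: wL⁴/(8EI) = 26250/EI
  point load 35.5 at a = 8.33: Pa²(3L − a)/(6EI) = 8897/EI
  δ_0 = 35147/EI
Flexibility coefficient — unit upward force at E: δ_{EE} = L³/(3EI) = 333.3/EI.
With EI = 65000 kN·m²: δ_0 = 0.54072 m and δ_{EE} = 0.005128 m/kN.
Compatibility — the spring shortens by R_E/k under the reaction it provides: δ_0 − R_E·δ_{EE} = R_E/k. With 1/k = 0.000192 m/kN, R_E = δ_0 / (δ_{EE} + 1/k) = 0.54072 / (0.005128 + 0.000192) = 101.6 kN.
Moment equilibrium about D: M_D = Σ(load moments about D) − R_E·L = 1346 − 101.6×10 = 329.4 kN·m.

M_D = 329.4 kN·m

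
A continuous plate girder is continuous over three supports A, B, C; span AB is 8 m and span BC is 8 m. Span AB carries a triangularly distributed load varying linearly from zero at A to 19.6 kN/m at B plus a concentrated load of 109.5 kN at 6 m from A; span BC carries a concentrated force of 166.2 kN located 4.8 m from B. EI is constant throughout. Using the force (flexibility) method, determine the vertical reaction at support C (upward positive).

Take M_B as the redundant. Released structure: two simple spans AB and BC with a hinge at B.
Rotations at B on the released spans (each span's end-slope, ×1/EI):
  span AB: triangular load, peak 19.6: w₀L³/(45EI) = 223/EI
  span AB: point load 109.5 at a = 6: Pab(L + a)/(6LEI) = 383.2/EI
  span BC: point load 166.2 at a = 4.8: Pab(L + b)/(6LEI) = 595.7/EI
  relative rotation θ_0 = (606.3 + 595.7)/EI = 1202/EI
A unit hogging moment at B produces rotation L₁/(3EI) + L₂/(3EI) = 5.333/EI.
Compatibility: M_B·(L₁+L₂)/(3EI) = θ_0, giving M_B = 225.4 kN·m (hogging).
Span BC, ΣM about C: R_B^{BC}·8 = 531.8 + 225.4, so R_B^{BC} = 94.65 kN and R_C = 166.2 − 94.65 = 71.55 kN.

R_C = 71.55 kN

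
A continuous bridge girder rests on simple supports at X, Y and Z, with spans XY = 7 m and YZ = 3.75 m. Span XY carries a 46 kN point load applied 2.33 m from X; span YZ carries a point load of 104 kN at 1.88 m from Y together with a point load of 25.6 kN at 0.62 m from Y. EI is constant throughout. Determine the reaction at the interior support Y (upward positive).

R_Y = 113.4 kN

Take M_Y as the redundant. Released structure: two simple spans XY and YZ with a hinge at Y.
End slopes at the hinge Y, treating each span as simply supported:
  span XY: point load 46 at a = 2.33: Pab(L + a)/(6LEI) = 111.2/EI
  span YZ: point load 104 at a = 1.88: Pab(L + b)/(6LEI) = 91.32/EI
  span YZ: point load 25.6 at a = 0.62: Pab(L + b)/(6LEI) = 15.19/EI
  relative rotation θ_0 = (111.2 + 106.5)/EI = 217.7/EI
A unit hogging moment at Y produces rotation L₁/(3EI) + L₂/(3EI) = 3.583/EI.
Compatibility: M_Y·(L₁+L₂)/(3EI) = θ_0, giving M_Y = 60.75 kN·m (hogging).
Span XY, ΣM about X with M_Y applied at Y: R_Y^{XY}·7 = 107.2 + 60.75, so R_Y^{XY} = 23.99 kN and R_X = 46 − 23.99 = 22.01 kN.
Span YZ, ΣM about Z: R_Y^{YZ}·3.75 = 274.6 + 60.75, so R_Y^{YZ} = 89.43 kN and R_Z = 129.6 − 89.43 = 40.17 kN.
R_Y = 23.99 + 89.43 = 113.4 kN.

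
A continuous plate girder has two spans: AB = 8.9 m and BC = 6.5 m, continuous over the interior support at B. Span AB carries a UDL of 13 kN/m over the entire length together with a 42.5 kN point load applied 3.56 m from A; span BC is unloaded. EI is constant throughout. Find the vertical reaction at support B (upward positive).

Take M_B as the redundant. Released structure: two simple spans AB and BC with a hinge at B.
Discontinuity in slope at B on the released structure — sum the simple-span end rotations:
  span AB: UDL 13: wL³/(24EI) = 381.9/EI
  span AB: point load 42.5 at a = 3.56: Pab(L + a)/(6LEI) = 188.5/EI
  relative rotation θ_0 = (570.4 + 0)/EI = 570.4/EI
A unit hogging moment at B produces rotation L₁/(3EI) + L₂/(3EI) = 5.133/EI.
Slope continuity at B: θ_0 = M_B·5.133/EI, so M_B = 570.4/5.133 = 111.1 kN·m (hogging).
Span AB, ΣM about A with M_B applied at B: R_B^{AB}·8.9 = 666.2 + 111.1, so R_B^{AB} = 87.33 kN and R_A = 158.2 − 87.33 = 70.87 kN.
Span BC, ΣM about C: R_B^{BC}·6.5 = 0 + 111.1, so R_B^{BC} = 17.09 kN and R_C = 0 − 17.09 = -17.09 kN.
R_B = 87.33 + 17.09 = 104.4 kN.

R_B = 104.4 kN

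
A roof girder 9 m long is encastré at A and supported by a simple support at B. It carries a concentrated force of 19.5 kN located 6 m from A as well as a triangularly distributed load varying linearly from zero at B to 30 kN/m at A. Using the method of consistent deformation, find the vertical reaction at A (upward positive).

R_A = 117.4 kN

Release the roller at B. Primary structure: cantilever fixed at A.
Free-end deflection of the primary structure under the applied loading (downward +):
  point load 19.5 at a = 6: Pa²(3L − a)/(6EI) = 2457/EI
  triangular load, peak 30 at the fixed end: w₀L⁴/(30EI) = 6561/EI
  δ_0 = 9018/EI
Flexibility coefficient — unit upward force at B: δ_{BB} = L³/(3EI) = 243/EI.
The prop prevents deflection at B: R_B = δ_0/δ_{BB} = 9018/243 = 37.11 kN.
Vertical equilibrium: R_A = ΣP − R_B = 154.5 − 37.11 = 117.4 kN.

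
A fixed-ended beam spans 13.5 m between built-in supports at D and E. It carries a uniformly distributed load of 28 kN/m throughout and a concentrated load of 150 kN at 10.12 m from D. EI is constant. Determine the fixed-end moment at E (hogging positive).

Take the two fixed-end moments M_D, M_E as redundants; the released structure is the simple span DE.
On the primary (simply-supported) span, the end slopes from the loading are:
  at D: UDL 28: wL³/(24EI) = 2870/EI
  at E: UDL 28: wL³/(24EI) = 2870/EI
  at D: point load 150 at a = 10.12: Pab(L + b)/(6LEI) = 1069/EI
  at E: point load 150 at a = 10.12: Pab(L + a)/(6LEI) = 1496/EI
  θ_D0 = 3940/EI,  θ_E0 = 4367/EI
Flexibility coefficients: a unit moment at one end gives L/(3EI) there and L/(6EI) at the far end, so f₁₁ = f₂₂ = 4.5/EI and f₁₂ = f₂₁ = 2.25/EI.
Compatibility — zero rotation at each built-in end:
  4.5 M_D + 2.25 M_E = 3940
  2.25 M_D + 4.5 M_E = 4367
Solving the pair gives M_D = 520.4 kN·m and M_E = 710.2 kN·m (hogging).

M_E = 710.2 kN·m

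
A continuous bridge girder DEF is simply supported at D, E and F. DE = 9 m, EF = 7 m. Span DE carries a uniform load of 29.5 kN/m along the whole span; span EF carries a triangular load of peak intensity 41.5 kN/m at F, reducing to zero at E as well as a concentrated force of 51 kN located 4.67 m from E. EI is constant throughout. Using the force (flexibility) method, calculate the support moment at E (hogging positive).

M_E = 243 kN·m

Release continuity at E by inserting a hinge; the redundant is the internal moment M_E. The primary structure is two simply-supported spans DE and EF.
End slopes at the hinge E, treating each span as simply supported:
  span DE: UDL 29.5: wL³/(24EI) = 896.1/EI
  span EF: triangular load, peak 41.5: 7w₀L³/(360EI) = 276.8/EI
  span EF: point load 51 at a = 4.67: Pab(L + b)/(6LEI) = 123.3/EI
  relative rotation θ_0 = (896.1 + 400.1)/EI = 1296/EI
A unit hogging moment at E produces rotation L₁/(3EI) + L₂/(3EI) = 5.333/EI.
Compatibility: M_E·(L₁+L₂)/(3EI) = θ_0, giving M_E = 243 kN·m (hogging).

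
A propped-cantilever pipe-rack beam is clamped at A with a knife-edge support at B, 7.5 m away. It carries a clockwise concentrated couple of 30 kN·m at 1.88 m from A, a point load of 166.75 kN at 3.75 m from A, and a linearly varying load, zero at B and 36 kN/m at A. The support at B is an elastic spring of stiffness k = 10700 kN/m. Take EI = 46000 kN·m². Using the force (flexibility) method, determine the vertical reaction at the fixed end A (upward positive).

R_A = 222.4 kN

Release the roller at B. Primary structure: cantilever fixed at A.
Primary-structure tip deflection at B by superposition:
  clockwise couple 30 at a = 1.88: M₀a(2L − a)/(2EI) = 370/EI
  point load 166.75 at a = 3.75: Pa²(3L − a)/(6EI) = 7328/EI
  triangular load, peak 36 at the fixed end: w₀L⁴/(30EI) = 3797/EI
  δ_0 = 11495/EI
Tip deflection under a unit load at B: L³/(3EI) = 140.6/EI.
With EI = 46000 kN·m²: δ_0 = 0.24989 m and δ_{BB} = 0.003057 m/kN.
Compatibility — the spring shortens by R_B/k under the reaction it provides: δ_0 − R_B·δ_{BB} = R_B/k. With 1/k = 0.000093 m/kN, R_B = δ_0 / (δ_{BB} + 1/k) = 0.24989 / (0.003057 + 0.000093) = 79.32 kN.
Vertical equilibrium: R_A = ΣP − R_B = 301.8 − 79.32 = 222.4 kN.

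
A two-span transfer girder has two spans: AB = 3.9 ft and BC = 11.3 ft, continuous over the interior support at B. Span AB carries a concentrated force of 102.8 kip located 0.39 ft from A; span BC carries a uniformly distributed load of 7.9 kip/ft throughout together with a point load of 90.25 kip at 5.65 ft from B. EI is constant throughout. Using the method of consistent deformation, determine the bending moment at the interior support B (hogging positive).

M_B = 241 kip·ft

Take M_B as the redundant. Released structure: two simple spans AB and BC with a hinge at B.
End slopes at the hinge B, treating each span as simply supported:
  span AB: point load 102.8 at a = 0.39: Pab(L + a)/(6LEI) = 25.8/EI
  span BC: UDL 7.9: wL³/(24EI) = 475/EI
  span BC: point load 90.25 at a = 5.65: Pab(L + b)/(6LEI) = 720.3/EI
  relative rotation θ_0 = (25.8 + 1195)/EI = 1221/EI
A unit hogging moment at B produces rotation L₁/(3EI) + L₂/(3EI) = 5.067/EI.
Compatibility: M_B·(L₁+L₂)/(3EI) = θ_0, giving M_B = 241 kip·ft (hogging).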